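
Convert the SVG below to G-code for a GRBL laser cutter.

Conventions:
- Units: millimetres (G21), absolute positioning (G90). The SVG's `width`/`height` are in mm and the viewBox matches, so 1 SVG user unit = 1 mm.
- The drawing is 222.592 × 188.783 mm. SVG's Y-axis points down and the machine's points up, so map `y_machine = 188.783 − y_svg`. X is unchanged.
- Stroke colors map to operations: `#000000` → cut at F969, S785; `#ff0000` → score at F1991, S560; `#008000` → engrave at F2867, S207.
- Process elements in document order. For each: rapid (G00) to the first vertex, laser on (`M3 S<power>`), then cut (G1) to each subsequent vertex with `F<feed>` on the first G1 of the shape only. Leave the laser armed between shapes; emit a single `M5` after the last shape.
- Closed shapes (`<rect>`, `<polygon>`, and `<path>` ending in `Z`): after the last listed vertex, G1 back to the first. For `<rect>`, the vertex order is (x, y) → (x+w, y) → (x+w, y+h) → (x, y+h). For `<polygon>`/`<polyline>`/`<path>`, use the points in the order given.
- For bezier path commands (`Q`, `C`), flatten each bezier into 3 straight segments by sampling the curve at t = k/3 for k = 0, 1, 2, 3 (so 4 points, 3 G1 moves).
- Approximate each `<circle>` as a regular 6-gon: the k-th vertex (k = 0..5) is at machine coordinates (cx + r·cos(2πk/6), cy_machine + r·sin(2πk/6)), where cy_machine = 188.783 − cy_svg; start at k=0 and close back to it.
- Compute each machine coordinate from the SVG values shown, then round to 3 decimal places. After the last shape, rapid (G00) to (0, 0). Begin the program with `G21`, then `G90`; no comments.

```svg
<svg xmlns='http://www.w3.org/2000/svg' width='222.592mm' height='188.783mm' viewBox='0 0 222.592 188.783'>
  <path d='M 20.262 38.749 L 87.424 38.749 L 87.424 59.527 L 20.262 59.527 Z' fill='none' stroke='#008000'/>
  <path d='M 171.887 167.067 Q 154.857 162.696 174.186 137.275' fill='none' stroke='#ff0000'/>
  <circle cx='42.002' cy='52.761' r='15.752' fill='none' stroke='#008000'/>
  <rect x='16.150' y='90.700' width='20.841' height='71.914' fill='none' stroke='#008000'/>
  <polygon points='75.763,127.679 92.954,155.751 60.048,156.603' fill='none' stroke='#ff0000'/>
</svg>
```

1 u = 1 mm; y_m = 188.783 − y.

[1] `<path>` rectangle, #008000→engrave S207 F2867: (20.262,150.034) → (87.424,150.034) → (87.424,129.256) → (20.262,129.256) → (20.262,150.034) (closed)

[2] `<path>` quadratic bezier, #ff0000→score S560 F1991: (171.887,21.716) → (164.574,26.969) → (165.340,36.900) → (174.186,51.508)

[3] `<circle>` circle, #008000→engrave S207 F2867: (57.754,136.022) → (49.878,149.664) → (34.126,149.664) → (26.250,136.022) → (34.126,122.380) → (49.878,122.380) → (57.754,136.022) (closed)

[4] `<rect>` rectangle, #008000→engrave S207 F2867: (16.150,98.083) → (36.991,98.083) → (36.991,26.169) → (16.150,26.169) → (16.150,98.083) (closed)

[5] `<polygon>` regular polygon, #ff0000→score S560 F1991: (75.763,61.104) → (92.954,33.032) → (60.048,32.180) → (75.763,61.104) (closed)

G21
G90
G00 X20.262 Y150.034
M3 S207
G1 X87.424 Y150.034 F2867
G1 X87.424 Y129.256
G1 X20.262 Y129.256
G1 X20.262 Y150.034
G00 X171.887 Y21.716
M3 S560
G1 X164.574 Y26.969 F1991
G1 X165.340 Y36.900
G1 X174.186 Y51.508
G00 X57.754 Y136.022
M3 S207
G1 X49.878 Y149.664 F2867
G1 X34.126 Y149.664
G1 X26.250 Y136.022
G1 X34.126 Y122.380
G1 X49.878 Y122.380
G1 X57.754 Y136.022
G00 X16.150 Y98.083
M3 S207
G1 X36.991 Y98.083 F2867
G1 X36.991 Y26.169
G1 X16.150 Y26.169
G1 X16.150 Y98.083
G00 X75.763 Y61.104
M3 S560
G1 X92.954 Y33.032 F1991
G1 X60.048 Y32.180
G1 X75.763 Y61.104
M5
G00 X0.000 Y0.000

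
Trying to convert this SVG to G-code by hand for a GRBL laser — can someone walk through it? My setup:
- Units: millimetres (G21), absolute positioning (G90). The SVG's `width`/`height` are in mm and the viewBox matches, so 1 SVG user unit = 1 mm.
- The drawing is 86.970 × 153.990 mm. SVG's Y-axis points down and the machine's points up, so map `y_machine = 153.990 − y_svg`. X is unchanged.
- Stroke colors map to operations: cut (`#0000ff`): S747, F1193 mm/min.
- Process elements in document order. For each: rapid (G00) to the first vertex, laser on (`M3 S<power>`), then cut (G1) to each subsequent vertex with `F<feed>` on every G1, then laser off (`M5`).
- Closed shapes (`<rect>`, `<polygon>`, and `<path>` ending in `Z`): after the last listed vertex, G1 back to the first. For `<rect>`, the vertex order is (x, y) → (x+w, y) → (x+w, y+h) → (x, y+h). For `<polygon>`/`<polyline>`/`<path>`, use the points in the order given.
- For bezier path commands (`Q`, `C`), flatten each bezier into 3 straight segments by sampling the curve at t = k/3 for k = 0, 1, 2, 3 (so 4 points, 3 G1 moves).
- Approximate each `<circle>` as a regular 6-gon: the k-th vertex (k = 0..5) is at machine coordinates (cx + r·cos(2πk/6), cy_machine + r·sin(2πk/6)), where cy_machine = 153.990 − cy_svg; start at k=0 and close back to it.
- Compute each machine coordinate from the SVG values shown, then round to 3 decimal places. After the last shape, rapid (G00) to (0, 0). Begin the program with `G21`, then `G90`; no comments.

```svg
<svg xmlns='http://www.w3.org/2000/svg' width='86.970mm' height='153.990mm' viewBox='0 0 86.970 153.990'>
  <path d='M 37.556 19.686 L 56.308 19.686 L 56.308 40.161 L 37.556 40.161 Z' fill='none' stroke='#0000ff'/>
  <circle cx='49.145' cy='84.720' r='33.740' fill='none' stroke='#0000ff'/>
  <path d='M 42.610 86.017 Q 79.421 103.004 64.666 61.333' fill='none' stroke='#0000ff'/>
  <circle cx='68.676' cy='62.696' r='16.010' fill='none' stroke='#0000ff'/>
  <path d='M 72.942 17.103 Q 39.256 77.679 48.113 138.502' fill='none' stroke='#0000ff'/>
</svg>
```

G21
G90
G00 X37.556 Y134.304
M3 S747
G1 X56.308 Y134.304 F1193
G1 X56.308 Y113.829 F1193
G1 X37.556 Y113.829 F1193
G1 X37.556 Y134.304 F1193
M5
G00 X82.885 Y69.270
M3 S747
G1 X66.015 Y98.490 F1193
G1 X32.275 Y98.490 F1193
G1 X15.405 Y69.270 F1193
G1 X32.275 Y40.050 F1193
G1 X66.015 Y40.050 F1193
G1 X82.885 Y69.270 F1193
M5
G00 X42.610 Y67.973
M3 S747
G1 X61.421 Y63.166 F1193
G1 X68.773 Y71.394 F1193
G1 X64.666 Y92.657 F1193
M5
G00 X84.686 Y91.294
M3 S747
G1 X76.681 Y105.159 F1193
G1 X60.671 Y105.159 F1193
G1 X52.666 Y91.294 F1193
G1 X60.671 Y77.429 F1193
G1 X76.681 Y77.429 F1193
G1 X84.686 Y91.294 F1193
M5
G00 X72.942 Y136.887
M3 S747
G1 X55.212 Y96.476 F1193
G1 X46.935 Y56.009 F1193
G1 X48.113 Y15.488 F1193
M5
G00 X0.000 Y0.000

viewBox `0 0 86.970 153.990` with mm width/height → 1 unit = 1 mm. Flip: y_m = 153.990 − y_svg.

**Shape 1** — `<path>` rectangle, stroke `#0000ff` → cut (S747, F1193). Machine vertices: (37.556,134.304) → (56.308,134.304) → (56.308,113.829) → (37.556,113.829) → (37.556,134.304). Closed: final G1 returns to the first vertex.

**Shape 2** — `<circle>` circle, stroke `#0000ff` → cut (S747, F1193). Machine vertices: (82.885,69.270) → (66.015,98.490) → (32.275,98.490) → (15.405,69.270) → (32.275,40.050) → (66.015,40.050) → (82.885,69.270). Closed: final G1 returns to the first vertex.

**Shape 3** — `<path>` quadratic bezier, stroke `#0000ff` → cut (S747, F1193). Control points (SVG): P0=(42.610,86.017), P1=(79.421,103.004), P2=(64.666,61.333); sampled at t=k/3. Machine vertices: (42.610,67.973) → (61.421,63.166) → (68.773,71.394) → (64.666,92.657). Open path.

**Shape 4** — `<circle>` circle, stroke `#0000ff` → cut (S747, F1193). Machine vertices: (84.686,91.294) → (76.681,105.159) → (60.671,105.159) → (52.666,91.294) → (60.671,77.429) → (76.681,77.429) → (84.686,91.294). Closed: final G1 returns to the first vertex.

**Shape 5** — `<path>` quadratic bezier, stroke `#0000ff` → cut (S747, F1193). Control points (SVG): P0=(72.942,17.103), P1=(39.256,77.679), P2=(48.113,138.502); sampled at t=k/3. Machine vertices: (72.942,136.887) → (55.212,96.476) → (46.935,56.009) → (48.113,15.488). Open path.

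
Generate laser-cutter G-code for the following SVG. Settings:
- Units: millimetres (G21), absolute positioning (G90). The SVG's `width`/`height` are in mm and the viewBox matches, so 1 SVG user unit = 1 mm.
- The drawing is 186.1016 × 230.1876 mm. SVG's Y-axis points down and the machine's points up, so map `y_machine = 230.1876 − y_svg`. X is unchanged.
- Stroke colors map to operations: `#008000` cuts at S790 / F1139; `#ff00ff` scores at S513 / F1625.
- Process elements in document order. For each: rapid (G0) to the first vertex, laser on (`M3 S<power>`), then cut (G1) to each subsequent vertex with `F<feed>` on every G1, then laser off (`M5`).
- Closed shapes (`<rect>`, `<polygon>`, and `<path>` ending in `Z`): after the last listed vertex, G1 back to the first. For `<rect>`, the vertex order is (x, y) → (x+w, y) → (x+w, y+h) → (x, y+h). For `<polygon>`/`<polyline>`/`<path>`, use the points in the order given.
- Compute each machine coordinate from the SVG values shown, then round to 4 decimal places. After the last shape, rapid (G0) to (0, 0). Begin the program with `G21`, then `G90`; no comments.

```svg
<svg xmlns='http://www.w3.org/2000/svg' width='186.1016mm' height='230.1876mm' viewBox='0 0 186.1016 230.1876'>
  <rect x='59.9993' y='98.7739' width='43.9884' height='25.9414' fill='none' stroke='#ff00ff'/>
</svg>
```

G21
G90
G0 X59.9993 Y131.4137
M3 S513
G1 X103.9877 Y131.4137 F1625
G1 X103.9877 Y105.4723 F1625
G1 X59.9993 Y105.4723 F1625
G1 X59.9993 Y131.4137 F1625
M5
G0 X0.0000 Y0.0000

Since the viewBox matches the mm dimensions, user units are millimetres directly. The only transform is the Y-flip y_m = 230.1876 − y_svg.

Shape 1 is a rectangle drawn with `<rect>`. Its stroke #ff00ff means score at S513, F1625. After flipping Y the toolpath is (59.9993,131.4137) → (103.9877,131.4137) → (103.9877,105.4723) → (59.9993,105.4723) → (59.9993,131.4137), returning to the start.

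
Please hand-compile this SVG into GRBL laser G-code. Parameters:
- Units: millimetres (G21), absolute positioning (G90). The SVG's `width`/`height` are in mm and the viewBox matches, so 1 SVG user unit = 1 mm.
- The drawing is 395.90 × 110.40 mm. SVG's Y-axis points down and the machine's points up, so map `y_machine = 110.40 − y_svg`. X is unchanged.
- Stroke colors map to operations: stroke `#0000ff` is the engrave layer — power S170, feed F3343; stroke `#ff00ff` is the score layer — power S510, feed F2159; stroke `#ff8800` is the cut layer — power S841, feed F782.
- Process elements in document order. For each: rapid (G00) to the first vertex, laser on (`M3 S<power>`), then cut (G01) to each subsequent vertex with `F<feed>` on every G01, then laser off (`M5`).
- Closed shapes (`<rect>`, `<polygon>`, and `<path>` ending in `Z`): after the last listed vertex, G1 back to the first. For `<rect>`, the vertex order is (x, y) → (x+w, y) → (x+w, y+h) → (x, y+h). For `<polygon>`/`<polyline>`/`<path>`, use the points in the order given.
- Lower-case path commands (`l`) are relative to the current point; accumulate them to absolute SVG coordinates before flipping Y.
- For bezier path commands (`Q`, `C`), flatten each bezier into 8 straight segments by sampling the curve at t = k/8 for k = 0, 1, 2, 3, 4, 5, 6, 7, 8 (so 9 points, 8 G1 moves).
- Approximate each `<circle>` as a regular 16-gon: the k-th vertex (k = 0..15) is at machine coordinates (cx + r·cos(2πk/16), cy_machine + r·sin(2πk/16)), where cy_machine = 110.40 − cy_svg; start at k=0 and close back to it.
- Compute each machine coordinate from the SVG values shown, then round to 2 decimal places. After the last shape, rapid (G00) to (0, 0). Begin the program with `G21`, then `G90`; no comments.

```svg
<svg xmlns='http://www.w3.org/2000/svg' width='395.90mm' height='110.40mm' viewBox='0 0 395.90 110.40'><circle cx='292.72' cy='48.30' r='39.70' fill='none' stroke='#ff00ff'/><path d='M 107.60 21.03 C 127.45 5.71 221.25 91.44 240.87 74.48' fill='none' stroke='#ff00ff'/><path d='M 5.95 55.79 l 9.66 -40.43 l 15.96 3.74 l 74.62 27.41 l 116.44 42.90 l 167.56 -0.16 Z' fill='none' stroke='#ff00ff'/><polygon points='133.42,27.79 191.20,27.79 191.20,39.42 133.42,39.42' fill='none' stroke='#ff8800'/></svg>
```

viewBox `0 0 395.90 110.40` with mm width/height → 1 unit = 1 mm. Flip: y_m = 110.40 − y_svg.

**Shape 1** — `<circle>` circle, stroke `#ff00ff` → score (S510, F2159). Machine vertices: (332.42,62.10) → (329.40,77.29) → (320.79,90.17) → (307.91,98.78) → (292.72,101.80) → (277.53,98.78) → (264.65,90.17) → (256.04,77.29) → (253.02,62.10) → (256.04,46.91) → (264.65,34.03) → (277.53,25.42) → (292.72,22.40) → (307.91,25.42) → (320.79,34.03) → (329.40,46.91) → (332.42,62.10). Closed: final G1 returns to the first vertex.

**Shape 2** — `<path>` cubic bezier, stroke `#ff00ff` → score (S510, F2159). Control points (SVG): P0=(107.60,21.03), P1=(127.45,5.71), P2=(221.25,91.44), P3=(240.87,74.48); sampled at t=k/8. Machine vertices: (107.60,89.37) → (118.22,90.78) → (134.04,85.10) → (153.32,74.72) → (174.32,62.03) → (195.31,49.42) → (214.56,39.27) → (230.32,33.98) → (240.87,35.92). Open path.

**Shape 3** — `<path>` closed polygon, stroke `#ff00ff` → score (S510, F2159). Machine vertices: (5.95,54.61) → (15.61,95.04) → (31.57,91.30) → (106.19,63.89) → (222.63,20.99) → (390.19,21.15) → (5.95,54.61). Closed: final G1 returns to the first vertex.

**Shape 4** — `<polygon>` rectangle, stroke `#ff8800` → cut (S841, F782). Machine vertices: (133.42,82.61) → (191.20,82.61) → (191.20,70.98) → (133.42,70.98) → (133.42,82.61). Closed: final G1 returns to the first vertex.

G21
G90
G00 X332.42 Y62.10
M3 S510
G01 X329.40 Y77.29 F2159
G01 X320.79 Y90.17 F2159
G01 X307.91 Y98.78 F2159
G01 X292.72 Y101.80 F2159
G01 X277.53 Y98.78 F2159
G01 X264.65 Y90.17 F2159
G01 X256.04 Y77.29 F2159
G01 X253.02 Y62.10 F2159
G01 X256.04 Y46.91 F2159
G01 X264.65 Y34.03 F2159
G01 X277.53 Y25.42 F2159
G01 X292.72 Y22.40 F2159
G01 X307.91 Y25.42 F2159
G01 X320.79 Y34.03 F2159
G01 X329.40 Y46.91 F2159
G01 X332.42 Y62.10 F2159
M5
G00 X107.60 Y89.37
M3 S510
G01 X118.22 Y90.78 F2159
G01 X134.04 Y85.10 F2159
G01 X153.32 Y74.72 F2159
G01 X174.32 Y62.03 F2159
G01 X195.31 Y49.42 F2159
G01 X214.56 Y39.27 F2159
G01 X230.32 Y33.98 F2159
G01 X240.87 Y35.92 F2159
M5
G00 X5.95 Y54.61
M3 S510
G01 X15.61 Y95.04 F2159
G01 X31.57 Y91.30 F2159
G01 X106.19 Y63.89 F2159
G01 X222.63 Y20.99 F2159
G01 X390.19 Y21.15 F2159
G01 X5.95 Y54.61 F2159
M5
G00 X133.42 Y82.61
M3 S841
G01 X191.20 Y82.61 F782
G01 X191.20 Y70.98 F782
G01 X133.42 Y70.98 F782
G01 X133.42 Y82.61 F782
M5
G00 X0.00 Y0.00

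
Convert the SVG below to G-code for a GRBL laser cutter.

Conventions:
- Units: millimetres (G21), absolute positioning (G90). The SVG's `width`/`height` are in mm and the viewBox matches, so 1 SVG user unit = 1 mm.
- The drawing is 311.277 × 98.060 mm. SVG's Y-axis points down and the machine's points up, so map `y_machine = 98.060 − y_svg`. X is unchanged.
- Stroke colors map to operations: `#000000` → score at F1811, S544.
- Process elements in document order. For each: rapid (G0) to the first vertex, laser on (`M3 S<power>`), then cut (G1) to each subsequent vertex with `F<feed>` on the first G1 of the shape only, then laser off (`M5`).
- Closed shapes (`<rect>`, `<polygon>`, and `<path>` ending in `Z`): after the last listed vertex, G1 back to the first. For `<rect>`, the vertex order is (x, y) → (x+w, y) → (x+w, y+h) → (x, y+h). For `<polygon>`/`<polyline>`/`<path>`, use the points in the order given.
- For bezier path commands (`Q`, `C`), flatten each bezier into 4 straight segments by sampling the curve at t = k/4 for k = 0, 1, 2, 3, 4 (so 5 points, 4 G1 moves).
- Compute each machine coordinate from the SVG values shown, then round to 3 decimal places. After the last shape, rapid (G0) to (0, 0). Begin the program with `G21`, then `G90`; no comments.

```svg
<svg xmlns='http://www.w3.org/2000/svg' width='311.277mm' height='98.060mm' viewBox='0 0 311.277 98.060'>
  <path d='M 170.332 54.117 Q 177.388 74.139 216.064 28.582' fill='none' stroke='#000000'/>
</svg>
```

Since the viewBox matches the mm dimensions, user units are millimetres directly. The only transform is the Y-flip y_m = 98.060 − y_svg.

Shape 1 is a quadratic bezier drawn with `<path>`. Its stroke #000000 means score at S544, F1811. After flipping Y the toolpath is (170.332,43.943) → (175.836,38.031) → (185.293,40.316) → (198.702,50.798) → (216.064,69.478).

G21
G90
G0 X170.332 Y43.943
M3 S544
G1 X175.836 Y38.031 F1811
G1 X185.293 Y40.316
G1 X198.702 Y50.798
G1 X216.064 Y69.478
M5
G0 X0.000 Y0.000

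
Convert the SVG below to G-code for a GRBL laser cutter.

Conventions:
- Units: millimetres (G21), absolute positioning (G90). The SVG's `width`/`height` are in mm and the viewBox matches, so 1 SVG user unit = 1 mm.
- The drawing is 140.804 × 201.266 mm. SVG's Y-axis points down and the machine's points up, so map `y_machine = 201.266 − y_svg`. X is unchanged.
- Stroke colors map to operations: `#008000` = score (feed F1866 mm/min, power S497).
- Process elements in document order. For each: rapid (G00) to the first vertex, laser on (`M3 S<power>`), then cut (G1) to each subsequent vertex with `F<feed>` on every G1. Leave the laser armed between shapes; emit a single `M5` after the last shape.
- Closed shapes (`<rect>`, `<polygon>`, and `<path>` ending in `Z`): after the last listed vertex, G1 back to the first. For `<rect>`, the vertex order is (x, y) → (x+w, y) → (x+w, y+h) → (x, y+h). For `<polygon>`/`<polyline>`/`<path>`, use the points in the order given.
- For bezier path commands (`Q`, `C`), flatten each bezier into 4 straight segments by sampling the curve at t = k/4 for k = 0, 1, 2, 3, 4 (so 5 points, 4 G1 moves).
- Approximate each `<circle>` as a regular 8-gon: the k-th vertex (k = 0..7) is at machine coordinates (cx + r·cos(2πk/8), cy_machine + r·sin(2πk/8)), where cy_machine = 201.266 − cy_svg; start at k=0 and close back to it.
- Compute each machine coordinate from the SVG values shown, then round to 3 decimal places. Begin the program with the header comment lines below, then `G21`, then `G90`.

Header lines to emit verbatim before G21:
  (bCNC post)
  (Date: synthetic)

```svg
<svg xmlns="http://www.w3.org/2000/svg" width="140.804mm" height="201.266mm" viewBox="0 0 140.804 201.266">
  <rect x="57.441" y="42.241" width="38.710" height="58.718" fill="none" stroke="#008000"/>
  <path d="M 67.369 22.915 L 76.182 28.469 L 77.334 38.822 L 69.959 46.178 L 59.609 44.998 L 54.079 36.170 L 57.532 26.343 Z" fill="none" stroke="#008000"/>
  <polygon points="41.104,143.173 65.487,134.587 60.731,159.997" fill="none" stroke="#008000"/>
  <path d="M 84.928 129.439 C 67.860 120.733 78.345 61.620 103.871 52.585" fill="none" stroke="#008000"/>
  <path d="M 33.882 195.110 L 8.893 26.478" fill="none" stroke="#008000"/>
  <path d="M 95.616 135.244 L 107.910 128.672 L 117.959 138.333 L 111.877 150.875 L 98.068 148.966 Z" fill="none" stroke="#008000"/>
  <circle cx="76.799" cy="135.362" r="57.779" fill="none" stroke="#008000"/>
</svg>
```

(bCNC post)
(Date: synthetic)
G21
G90
G00 X57.441 Y159.025
M3 S497
G1 X96.151 Y159.025 F1866
G1 X96.151 Y100.307 F1866
G1 X57.441 Y100.307 F1866
G1 X57.441 Y159.025 F1866
G00 X67.369 Y178.351
M3 S497
G1 X76.182 Y172.797 F1866
G1 X77.334 Y162.444 F1866
G1 X69.959 Y155.088 F1866
G1 X59.609 Y156.268 F1866
G1 X54.079 Y165.096 F1866
G1 X57.532 Y174.923 F1866
G1 X67.369 Y178.351 F1866
G00 X41.104 Y58.093
M3 S497
G1 X65.487 Y66.679 F1866
G1 X60.731 Y41.269 F1866
G1 X41.104 Y58.093 F1866
G00 X84.928 Y71.827
M3 S497
G1 X77.098 Y86.238 F1866
G1 X78.427 Y110.131 F1866
G1 X87.742 Y134.085 F1866
G1 X103.871 Y148.681 F1866
G00 X33.882 Y6.156
M3 S497
G1 X8.893 Y174.788 F1866
G00 X95.616 Y66.022
M3 S497
G1 X107.910 Y72.594 F1866
G1 X117.959 Y62.933 F1866
G1 X111.877 Y50.391 F1866
G1 X98.068 Y52.300 F1866
G1 X95.616 Y66.022 F1866
G00 X134.578 Y65.904
M3 S497
G1 X117.655 Y106.760 F1866
G1 X76.799 Y123.683 F1866
G1 X35.943 Y106.760 F1866
G1 X19.020 Y65.904 F1866
G1 X35.943 Y25.048 F1866
G1 X76.799 Y8.125 F1866
G1 X117.655 Y25.048 F1866
G1 X134.578 Y65.904 F1866
M5

viewBox `0 0 140.804 201.266` with mm width/height → 1 unit = 1 mm. Flip: y_m = 201.266 − y_svg.

**Shape 1** — `<rect>` rectangle, stroke `#008000` → score (S497, F1866). Machine vertices: (57.441,159.025) → (96.151,159.025) → (96.151,100.307) → (57.441,100.307) → (57.441,159.025). Closed: final G1 returns to the first vertex.

**Shape 2** — `<path>` regular polygon, stroke `#008000` → score (S497, F1866). Machine vertices: (67.369,178.351) → (76.182,172.797) → (77.334,162.444) → (69.959,155.088) → (59.609,156.268) → (54.079,165.096) → (57.532,174.923) → (67.369,178.351). Closed: final G1 returns to the first vertex.

**Shape 3** — `<polygon>` regular polygon, stroke `#008000` → score (S497, F1866). Machine vertices: (41.104,58.093) → (65.487,66.679) → (60.731,41.269) → (41.104,58.093). Closed: final G1 returns to the first vertex.

**Shape 4** — `<path>` cubic bezier, stroke `#008000` → score (S497, F1866). Control points (SVG): P0=(84.928,129.439), P1=(67.860,120.733), P2=(78.345,61.620), P3=(103.871,52.585); sampled at t=k/4. Machine vertices: (84.928,71.827) → (77.098,86.238) → (78.427,110.131) → (87.742,134.085) → (103.871,148.681). Open path.

**Shape 5** — `<path>` line segment, stroke `#008000` → score (S497, F1866). Machine vertices: (33.882,6.156) → (8.893,174.788). Open path.

**Shape 6** — `<path>` regular polygon, stroke `#008000` → score (S497, F1866). Machine vertices: (95.616,66.022) → (107.910,72.594) → (117.959,62.933) → (111.877,50.391) → (98.068,52.300) → (95.616,66.022). Closed: final G1 returns to the first vertex.

**Shape 7** — `<circle>` circle, stroke `#008000` → score (S497, F1866). Machine vertices: (134.578,65.904) → (117.655,106.760) → (76.799,123.683) → (35.943,106.760) → (19.020,65.904) → (35.943,25.048) → (76.799,8.125) → (117.655,25.048) → (134.578,65.904). Closed: final G1 returns to the first vertex.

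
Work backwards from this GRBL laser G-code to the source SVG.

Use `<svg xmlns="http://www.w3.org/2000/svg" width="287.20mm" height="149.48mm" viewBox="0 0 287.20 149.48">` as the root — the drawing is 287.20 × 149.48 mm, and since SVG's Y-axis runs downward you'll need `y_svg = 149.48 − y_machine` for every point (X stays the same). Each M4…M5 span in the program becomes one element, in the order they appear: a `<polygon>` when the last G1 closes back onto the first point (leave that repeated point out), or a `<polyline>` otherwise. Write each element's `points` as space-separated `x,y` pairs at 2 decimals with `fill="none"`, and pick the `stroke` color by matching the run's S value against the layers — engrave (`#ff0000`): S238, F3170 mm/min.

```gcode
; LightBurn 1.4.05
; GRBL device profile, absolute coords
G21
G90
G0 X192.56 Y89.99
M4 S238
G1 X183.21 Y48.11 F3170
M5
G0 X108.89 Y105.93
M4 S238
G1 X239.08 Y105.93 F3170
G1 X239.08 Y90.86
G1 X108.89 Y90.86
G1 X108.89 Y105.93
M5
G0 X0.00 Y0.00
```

<svg xmlns="http://www.w3.org/2000/svg" width="287.20mm" height="149.48mm" viewBox="0 0 287.20 149.48">
  <polyline points="192.56,59.49 183.21,101.37" fill="none" stroke="#ff0000"/>
  <polygon points="108.89,43.55 239.08,43.55 239.08,58.62 108.89,58.62" fill="none" stroke="#ff0000"/>
</svg>

Machine Y-up, SVG Y-down with viewBox height 149.48, so y_svg = 149.48 − y_machine; X carries over. Every run uses S238, so all elements get stroke `#ff0000` (engrave).

Run 1: The run is open, so emit a `<polyline>` with points (Y-flipped): 192.56,59.49 183.21,101.37.

Run 2: The run returns to its start, so emit a `<polygon>` with points (Y-flipped): 108.89,43.55 239.08,43.55 239.08,58.62 108.89,58.62.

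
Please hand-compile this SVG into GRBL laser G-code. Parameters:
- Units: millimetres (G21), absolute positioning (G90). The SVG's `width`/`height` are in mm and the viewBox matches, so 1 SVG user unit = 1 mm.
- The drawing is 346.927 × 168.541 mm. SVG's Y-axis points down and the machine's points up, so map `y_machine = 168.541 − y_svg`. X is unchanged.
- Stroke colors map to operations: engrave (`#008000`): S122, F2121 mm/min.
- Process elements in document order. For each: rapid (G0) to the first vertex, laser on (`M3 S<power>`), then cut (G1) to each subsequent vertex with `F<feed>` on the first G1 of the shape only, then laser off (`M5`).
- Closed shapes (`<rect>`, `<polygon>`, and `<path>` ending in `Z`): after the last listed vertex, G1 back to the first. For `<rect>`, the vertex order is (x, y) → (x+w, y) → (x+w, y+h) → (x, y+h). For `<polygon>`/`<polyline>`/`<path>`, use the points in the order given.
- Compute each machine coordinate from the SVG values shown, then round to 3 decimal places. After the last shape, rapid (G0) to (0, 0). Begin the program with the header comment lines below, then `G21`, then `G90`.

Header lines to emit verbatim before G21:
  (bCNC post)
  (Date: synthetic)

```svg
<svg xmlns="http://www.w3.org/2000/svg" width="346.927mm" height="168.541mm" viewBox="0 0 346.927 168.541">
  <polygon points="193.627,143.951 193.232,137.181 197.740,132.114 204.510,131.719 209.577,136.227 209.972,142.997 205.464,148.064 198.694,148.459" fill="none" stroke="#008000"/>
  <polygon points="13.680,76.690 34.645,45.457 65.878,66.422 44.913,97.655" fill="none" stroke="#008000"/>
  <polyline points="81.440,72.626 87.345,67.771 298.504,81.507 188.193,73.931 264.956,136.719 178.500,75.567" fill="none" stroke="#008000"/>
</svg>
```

Since the viewBox matches the mm dimensions, user units are millimetres directly. The only transform is the Y-flip y_m = 168.541 − y_svg.

Shape 1 is a regular polygon drawn with `<polygon>`. Its stroke #008000 means engrave at S122, F2121. After flipping Y the toolpath is (193.627,24.590) → (193.232,31.360) → (197.740,36.427) → (204.510,36.822) → (209.577,32.314) → (209.972,25.544) → (205.464,20.477) → (198.694,20.082) → (193.627,24.590), returning to the start.

Shape 2 is a regular polygon drawn with `<polygon>`. Its stroke #008000 means engrave at S122, F2121. After flipping Y the toolpath is (13.680,91.851) → (34.645,123.084) → (65.878,102.119) → (44.913,70.886) → (13.680,91.851), returning to the start.

Shape 3 is a open polyline drawn with `<polyline>`. Its stroke #008000 means engrave at S122, F2121. After flipping Y the toolpath is (81.440,95.915) → (87.345,100.770) → (298.504,87.034) → (188.193,94.610) → (264.956,31.822) → (178.500,92.974).

(bCNC post)
(Date: synthetic)
G21
G90
G0 X193.627 Y24.590
M3 S122
G1 X193.232 Y31.360 F2121
G1 X197.740 Y36.427
G1 X204.510 Y36.822
G1 X209.577 Y32.314
G1 X209.972 Y25.544
G1 X205.464 Y20.477
G1 X198.694 Y20.082
G1 X193.627 Y24.590
M5
G0 X13.680 Y91.851
M3 S122
G1 X34.645 Y123.084 F2121
G1 X65.878 Y102.119
G1 X44.913 Y70.886
G1 X13.680 Y91.851
M5
G0 X81.440 Y95.915
M3 S122
G1 X87.345 Y100.770 F2121
G1 X298.504 Y87.034
G1 X188.193 Y94.610
G1 X264.956 Y31.822
G1 X178.500 Y92.974
M5
G0 X0.000 Y0.000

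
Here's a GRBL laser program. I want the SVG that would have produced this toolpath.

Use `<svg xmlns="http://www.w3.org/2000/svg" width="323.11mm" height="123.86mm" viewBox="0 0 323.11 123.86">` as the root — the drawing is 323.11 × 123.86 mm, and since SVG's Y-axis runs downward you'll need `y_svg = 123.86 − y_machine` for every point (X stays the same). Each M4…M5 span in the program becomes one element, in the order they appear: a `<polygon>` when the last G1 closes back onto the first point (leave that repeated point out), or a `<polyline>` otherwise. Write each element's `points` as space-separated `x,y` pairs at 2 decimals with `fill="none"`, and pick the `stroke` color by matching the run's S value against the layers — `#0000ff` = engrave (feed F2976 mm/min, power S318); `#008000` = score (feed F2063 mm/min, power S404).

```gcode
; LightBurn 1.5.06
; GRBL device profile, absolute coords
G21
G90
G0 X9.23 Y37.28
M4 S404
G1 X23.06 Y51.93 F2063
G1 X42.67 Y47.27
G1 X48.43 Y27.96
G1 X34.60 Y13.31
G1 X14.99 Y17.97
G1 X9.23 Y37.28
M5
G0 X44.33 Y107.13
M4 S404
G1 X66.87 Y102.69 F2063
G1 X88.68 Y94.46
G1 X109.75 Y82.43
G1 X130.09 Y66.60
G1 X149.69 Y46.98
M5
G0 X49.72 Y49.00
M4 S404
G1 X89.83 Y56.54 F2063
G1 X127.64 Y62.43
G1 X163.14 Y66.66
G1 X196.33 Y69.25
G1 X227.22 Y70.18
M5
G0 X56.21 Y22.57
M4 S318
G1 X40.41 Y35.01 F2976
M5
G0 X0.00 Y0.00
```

<svg xmlns="http://www.w3.org/2000/svg" width="323.11mm" height="123.86mm" viewBox="0 0 323.11 123.86">
  <polygon points="9.23,86.58 23.06,71.93 42.67,76.59 48.43,95.90 34.60,110.55 14.99,105.89" fill="none" stroke="#008000"/>
  <polyline points="44.33,16.73 66.87,21.17 88.68,29.40 109.75,41.43 130.09,57.26 149.69,76.88" fill="none" stroke="#008000"/>
  <polyline points="49.72,74.86 89.83,67.32 127.64,61.43 163.14,57.20 196.33,54.61 227.22,53.68" fill="none" stroke="#008000"/>
  <polyline points="56.21,101.29 40.41,88.85" fill="none" stroke="#0000ff"/>
</svg>

Each laser-on run becomes one SVG element. Flip Y back into SVG space with y_svg = 123.86 − y_machine.

Run 1: power S404 maps to stroke `#008000` (score). The run returns to its start, so emit a `<polygon>` with points (Y-flipped): 9.23,86.58 23.06,71.93 42.67,76.59 48.43,95.90 34.60,110.55 14.99,105.89.

Run 2: the run's S404 means `#008000` (score). The run is open, so emit a `<polyline>` with points (Y-flipped): 44.33,16.73 66.87,21.17 88.68,29.40 109.75,41.43 130.09,57.26 149.69,76.88.

Run 3: the run's S404 means `#008000` (score). The run is open, so emit a `<polyline>` with points (Y-flipped): 49.72,74.86 89.83,67.32 127.64,61.43 163.14,57.20 196.33,54.61 227.22,53.68.

Run 4: the run's S318 means `#0000ff` (engrave). The run is open, so emit a `<polyline>` with points (Y-flipped): 56.21,101.29 40.41,88.85.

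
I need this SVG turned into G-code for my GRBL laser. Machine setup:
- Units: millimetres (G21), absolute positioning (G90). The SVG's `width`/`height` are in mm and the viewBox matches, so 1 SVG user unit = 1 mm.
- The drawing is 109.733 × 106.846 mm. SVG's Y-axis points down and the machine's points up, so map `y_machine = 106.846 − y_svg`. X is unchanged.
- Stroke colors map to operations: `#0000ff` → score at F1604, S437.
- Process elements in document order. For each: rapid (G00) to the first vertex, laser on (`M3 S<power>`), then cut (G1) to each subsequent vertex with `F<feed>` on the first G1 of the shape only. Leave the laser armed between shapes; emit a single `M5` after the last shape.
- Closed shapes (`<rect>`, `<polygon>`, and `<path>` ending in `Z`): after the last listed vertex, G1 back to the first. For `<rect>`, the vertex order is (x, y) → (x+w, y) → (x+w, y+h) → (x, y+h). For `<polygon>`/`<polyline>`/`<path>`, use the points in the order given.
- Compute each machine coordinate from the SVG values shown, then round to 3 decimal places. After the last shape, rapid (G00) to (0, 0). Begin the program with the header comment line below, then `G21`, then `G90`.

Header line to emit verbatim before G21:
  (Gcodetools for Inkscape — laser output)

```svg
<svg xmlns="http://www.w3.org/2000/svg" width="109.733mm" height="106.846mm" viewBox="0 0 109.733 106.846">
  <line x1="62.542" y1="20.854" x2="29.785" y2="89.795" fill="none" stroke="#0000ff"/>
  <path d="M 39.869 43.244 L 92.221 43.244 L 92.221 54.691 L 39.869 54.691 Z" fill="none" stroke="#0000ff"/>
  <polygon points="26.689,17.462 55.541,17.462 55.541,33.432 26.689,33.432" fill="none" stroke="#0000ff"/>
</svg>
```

(Gcodetools for Inkscape — laser output)
G21
G90
G00 X62.542 Y85.992
M3 S437
G1 X29.785 Y17.051 F1604
G00 X39.869 Y63.602
M3 S437
G1 X92.221 Y63.602 F1604
G1 X92.221 Y52.155
G1 X39.869 Y52.155
G1 X39.869 Y63.602
G00 X26.689 Y89.384
M3 S437
G1 X55.541 Y89.384 F1604
G1 X55.541 Y73.414
G1 X26.689 Y73.414
G1 X26.689 Y89.384
M5
G00 X0.000 Y0.000

viewBox `0 0 109.733 106.846` with mm width/height → 1 unit = 1 mm. Flip: y_m = 106.846 − y_svg.

**Shape 1** — `<line>` line segment, stroke `#0000ff` → score (S437, F1604). Machine vertices: (62.542,85.992) → (29.785,17.051). Open path.

**Shape 2** — `<path>` rectangle, stroke `#0000ff` → score (S437, F1604). Machine vertices: (39.869,63.602) → (92.221,63.602) → (92.221,52.155) → (39.869,52.155) → (39.869,63.602). Closed: final G1 returns to the first vertex.

**Shape 3** — `<polygon>` rectangle, stroke `#0000ff` → score (S437, F1604). Machine vertices: (26.689,89.384) → (55.541,89.384) → (55.541,73.414) → (26.689,73.414) → (26.689,89.384). Closed: final G1 returns to the first vertex.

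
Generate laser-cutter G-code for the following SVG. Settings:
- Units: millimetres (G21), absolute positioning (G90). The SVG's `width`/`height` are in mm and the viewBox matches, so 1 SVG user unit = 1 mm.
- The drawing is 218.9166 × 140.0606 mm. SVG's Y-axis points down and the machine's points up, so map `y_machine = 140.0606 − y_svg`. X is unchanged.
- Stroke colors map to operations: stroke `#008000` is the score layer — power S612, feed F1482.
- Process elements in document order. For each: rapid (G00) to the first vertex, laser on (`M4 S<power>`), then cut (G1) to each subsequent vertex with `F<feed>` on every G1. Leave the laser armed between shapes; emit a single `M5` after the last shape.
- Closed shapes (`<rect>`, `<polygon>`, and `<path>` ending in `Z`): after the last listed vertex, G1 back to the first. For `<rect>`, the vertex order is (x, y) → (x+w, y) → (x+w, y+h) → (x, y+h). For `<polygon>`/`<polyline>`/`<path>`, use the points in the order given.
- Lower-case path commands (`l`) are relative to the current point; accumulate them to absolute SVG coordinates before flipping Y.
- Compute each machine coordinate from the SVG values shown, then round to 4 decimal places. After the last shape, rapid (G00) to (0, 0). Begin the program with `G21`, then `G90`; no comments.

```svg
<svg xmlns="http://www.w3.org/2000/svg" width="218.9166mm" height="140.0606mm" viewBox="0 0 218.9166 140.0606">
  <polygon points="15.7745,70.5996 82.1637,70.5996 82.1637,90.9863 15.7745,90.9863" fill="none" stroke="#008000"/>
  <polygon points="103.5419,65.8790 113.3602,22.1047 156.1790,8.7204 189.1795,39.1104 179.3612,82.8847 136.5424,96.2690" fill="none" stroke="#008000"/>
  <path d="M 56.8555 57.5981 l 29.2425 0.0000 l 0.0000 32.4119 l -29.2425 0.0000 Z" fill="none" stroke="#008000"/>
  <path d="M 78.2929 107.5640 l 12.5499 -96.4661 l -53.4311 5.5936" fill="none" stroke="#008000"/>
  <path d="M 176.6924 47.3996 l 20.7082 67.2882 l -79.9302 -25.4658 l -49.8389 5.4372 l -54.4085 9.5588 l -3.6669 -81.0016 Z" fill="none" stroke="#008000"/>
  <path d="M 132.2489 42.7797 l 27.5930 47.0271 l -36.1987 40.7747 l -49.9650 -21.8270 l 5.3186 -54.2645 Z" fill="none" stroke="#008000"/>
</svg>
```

G21
G90
G00 X15.7745 Y69.4610
M4 S612
G1 X82.1637 Y69.4610 F1482
G1 X82.1637 Y49.0743 F1482
G1 X15.7745 Y49.0743 F1482
G1 X15.7745 Y69.4610 F1482
G00 X103.5419 Y74.1816
M4 S612
G1 X113.3602 Y117.9559 F1482
G1 X156.1790 Y131.3402 F1482
G1 X189.1795 Y100.9502 F1482
G1 X179.3612 Y57.1759 F1482
G1 X136.5424 Y43.7916 F1482
G1 X103.5419 Y74.1816 F1482
G00 X56.8555 Y82.4625
M4 S612
G1 X86.0980 Y82.4625 F1482
G1 X86.0980 Y50.0506 F1482
G1 X56.8555 Y50.0506 F1482
G1 X56.8555 Y82.4625 F1482
G00 X78.2929 Y32.4966
M4 S612
G1 X90.8428 Y128.9627 F1482
G1 X37.4117 Y123.3691 F1482
G00 X176.6924 Y92.6610
M4 S612
G1 X197.4006 Y25.3728 F1482
G1 X117.4704 Y50.8386 F1482
G1 X67.6315 Y45.4014 F1482
G1 X13.2230 Y35.8426 F1482
G1 X9.5561 Y116.8442 F1482
G1 X176.6924 Y92.6610 F1482
G00 X132.2489 Y97.2809
M4 S612
G1 X159.8419 Y50.2538 F1482
G1 X123.6432 Y9.4791 F1482
G1 X73.6782 Y31.3061 F1482
G1 X78.9968 Y85.5706 F1482
G1 X132.2489 Y97.2809 F1482
M5
G00 X0.0000 Y0.0000

Since the viewBox matches the mm dimensions, user units are millimetres directly. The only transform is the Y-flip y_m = 140.0606 − y_svg.

Shape 1 is a rectangle drawn with `<polygon>`. Its stroke #008000 means score at S612, F1482. After flipping Y the toolpath is (15.7745,69.4610) → (82.1637,69.4610) → (82.1637,49.0743) → (15.7745,49.0743) → (15.7745,69.4610), returning to the start.

Shape 2 is a regular polygon drawn with `<polygon>`. Its stroke #008000 means score at S612, F1482. After flipping Y the toolpath is (103.5419,74.1816) → (113.3602,117.9559) → (156.1790,131.3402) → (189.1795,100.9502) → (179.3612,57.1759) → (136.5424,43.7916) → (103.5419,74.1816), returning to the start.

Shape 3 is a rectangle drawn with `<path>`. Its stroke #008000 means score at S612, F1482. After flipping Y the toolpath is (56.8555,82.4625) → (86.0980,82.4625) → (86.0980,50.0506) → (56.8555,50.0506) → (56.8555,82.4625), returning to the start.

Shape 4 is a open polyline drawn with `<path>`. Its stroke #008000 means score at S612, F1482. After flipping Y the toolpath is (78.2929,32.4966) → (90.8428,128.9627) → (37.4117,123.3691).

Shape 5 is a closed polygon drawn with `<path>`. Its stroke #008000 means score at S612, F1482. After flipping Y the toolpath is (176.6924,92.6610) → (197.4006,25.3728) → (117.4704,50.8386) → (67.6315,45.4014) → (13.2230,35.8426) → (9.5561,116.8442) → (176.6924,92.6610), returning to the start.

Shape 6 is a regular polygon drawn with `<path>`. Its stroke #008000 means score at S612, F1482. After flipping Y the toolpath is (132.2489,97.2809) → (159.8419,50.2538) → (123.6432,9.4791) → (73.6782,31.3061) → (78.9968,85.5706) → (132.2489,97.2809), returning to the start.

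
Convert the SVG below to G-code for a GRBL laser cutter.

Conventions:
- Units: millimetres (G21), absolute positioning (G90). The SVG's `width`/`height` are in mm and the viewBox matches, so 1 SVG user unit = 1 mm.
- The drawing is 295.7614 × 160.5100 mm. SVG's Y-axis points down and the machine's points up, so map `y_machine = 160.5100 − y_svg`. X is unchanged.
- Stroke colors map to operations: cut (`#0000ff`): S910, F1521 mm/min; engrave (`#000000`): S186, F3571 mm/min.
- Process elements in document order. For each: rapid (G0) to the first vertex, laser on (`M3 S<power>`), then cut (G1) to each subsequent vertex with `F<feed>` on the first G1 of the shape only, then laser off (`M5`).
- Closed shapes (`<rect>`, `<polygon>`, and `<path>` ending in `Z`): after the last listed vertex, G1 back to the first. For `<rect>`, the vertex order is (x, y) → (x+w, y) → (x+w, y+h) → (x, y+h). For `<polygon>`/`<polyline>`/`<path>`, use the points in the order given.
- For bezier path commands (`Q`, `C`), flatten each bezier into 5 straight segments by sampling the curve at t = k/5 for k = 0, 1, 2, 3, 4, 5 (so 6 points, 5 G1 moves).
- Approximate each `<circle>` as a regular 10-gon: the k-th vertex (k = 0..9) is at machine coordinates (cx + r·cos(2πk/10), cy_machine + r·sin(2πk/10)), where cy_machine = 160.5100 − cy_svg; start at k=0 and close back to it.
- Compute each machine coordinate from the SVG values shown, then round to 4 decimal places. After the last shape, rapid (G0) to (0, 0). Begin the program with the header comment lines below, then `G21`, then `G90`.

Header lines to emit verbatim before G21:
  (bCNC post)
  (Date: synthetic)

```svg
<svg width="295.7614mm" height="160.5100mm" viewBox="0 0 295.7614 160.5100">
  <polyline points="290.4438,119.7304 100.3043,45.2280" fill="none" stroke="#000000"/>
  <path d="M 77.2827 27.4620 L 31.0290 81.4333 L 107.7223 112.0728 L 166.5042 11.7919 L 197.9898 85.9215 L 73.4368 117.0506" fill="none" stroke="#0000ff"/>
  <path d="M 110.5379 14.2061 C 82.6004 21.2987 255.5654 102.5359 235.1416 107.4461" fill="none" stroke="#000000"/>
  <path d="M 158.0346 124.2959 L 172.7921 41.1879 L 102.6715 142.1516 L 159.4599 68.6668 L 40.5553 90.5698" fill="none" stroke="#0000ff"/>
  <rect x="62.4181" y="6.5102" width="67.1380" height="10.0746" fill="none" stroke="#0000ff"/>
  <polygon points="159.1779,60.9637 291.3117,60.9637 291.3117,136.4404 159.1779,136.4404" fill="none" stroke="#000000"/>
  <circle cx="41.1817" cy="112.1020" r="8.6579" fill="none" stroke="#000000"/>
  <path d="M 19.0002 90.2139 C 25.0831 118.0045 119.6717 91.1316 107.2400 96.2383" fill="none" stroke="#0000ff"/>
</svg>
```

1 u = 1 mm; y_m = 160.5100 − y.

[1] `<polyline>` line segment, #000000→engrave S186 F3571: (290.4438,40.7796) → (100.3043,115.2820)

[2] `<path>` open polyline, #0000ff→cut S910 F1521: (77.2827,133.0480) → (31.0290,79.0767) → (107.7223,48.4372) → (166.5042,148.7181) → (197.9898,74.5885) → (73.4368,43.4594)

[3] `<path>` cubic bezier, #000000→engrave S186 F3571: (110.5379,146.3039) → (114.7294,134.3548) → (148.2115,111.8336) → (192.0582,85.9629) → (227.3436,63.9655) → (235.1416,53.0639)

[4] `<path>` open polyline, #0000ff→cut S910 F1521: (158.0346,36.2141) → (172.7921,119.3221) → (102.6715,18.3584) → (159.4599,91.8432) → (40.5553,69.9402)

[5] `<rect>` rectangle, #0000ff→cut S910 F1521: (62.4181,153.9998) → (129.5561,153.9998) → (129.5561,143.9252) → (62.4181,143.9252) → (62.4181,153.9998) (closed)

[6] `<polygon>` rectangle, #000000→engrave S186 F3571: (159.1779,99.5463) → (291.3117,99.5463) → (291.3117,24.0696) → (159.1779,24.0696) → (159.1779,99.5463) (closed)

[7] `<circle>` circle, #000000→engrave S186 F3571: (49.8396,48.4080) → (48.1861,53.4970) → (43.8571,56.6422) → (38.5063,56.6422) → (34.1773,53.4970) → (32.5238,48.4080) → (34.1773,43.3190) → (38.5063,40.1738) → (43.8571,40.1738) → (48.1861,43.3190) → (49.8396,48.4080) (closed)

[8] `<path>` cubic bezier, #0000ff→cut S910 F1521: (19.0002,70.2961) → (31.7064,59.4882) → (56.2688,57.6407) → (83.3020,60.5947) → (103.4208,64.1913) → (107.2400,64.2717)

(bCNC post)
(Date: synthetic)
G21
G90
G0 X290.4438 Y40.7796
M3 S186
G1 X100.3043 Y115.2820 F3571
M5
G0 X77.2827 Y133.0480
M3 S910
G1 X31.0290 Y79.0767 F1521
G1 X107.7223 Y48.4372
G1 X166.5042 Y148.7181
G1 X197.9898 Y74.5885
G1 X73.4368 Y43.4594
M5
G0 X110.5379 Y146.3039
M3 S186
G1 X114.7294 Y134.3548 F3571
G1 X148.2115 Y111.8336
G1 X192.0582 Y85.9629
G1 X227.3436 Y63.9655
G1 X235.1416 Y53.0639
M5
G0 X158.0346 Y36.2141
M3 S910
G1 X172.7921 Y119.3221 F1521
G1 X102.6715 Y18.3584
G1 X159.4599 Y91.8432
G1 X40.5553 Y69.9402
M5
G0 X62.4181 Y153.9998
M3 S910
G1 X129.5561 Y153.9998 F1521
G1 X129.5561 Y143.9252
G1 X62.4181 Y143.9252
G1 X62.4181 Y153.9998
M5
G0 X159.1779 Y99.5463
M3 S186
G1 X291.3117 Y99.5463 F3571
G1 X291.3117 Y24.0696
G1 X159.1779 Y24.0696
G1 X159.1779 Y99.5463
M5
G0 X49.8396 Y48.4080
M3 S186
G1 X48.1861 Y53.4970 F3571
G1 X43.8571 Y56.6422
G1 X38.5063 Y56.6422
G1 X34.1773 Y53.4970
G1 X32.5238 Y48.4080
G1 X34.1773 Y43.3190
G1 X38.5063 Y40.1738
G1 X43.8571 Y40.1738
G1 X48.1861 Y43.3190
G1 X49.8396 Y48.4080
M5
G0 X19.0002 Y70.2961
M3 S910
G1 X31.7064 Y59.4882 F1521
G1 X56.2688 Y57.6407
G1 X83.3020 Y60.5947
G1 X103.4208 Y64.1913
G1 X107.2400 Y64.2717
M5
G0 X0.0000 Y0.0000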